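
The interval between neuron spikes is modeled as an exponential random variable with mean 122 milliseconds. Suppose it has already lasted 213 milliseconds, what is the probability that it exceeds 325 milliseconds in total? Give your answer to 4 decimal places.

The rate is λ = 1/122 = 0.00819672 per millisecond.
P(X > s+t | X > s) = e^(−λ(s+t))/e^(−λs) = e^(−λt), independent of s = 213.
P(X > 112) = e^(−0.91803) ≈ 0.3993.

0.3993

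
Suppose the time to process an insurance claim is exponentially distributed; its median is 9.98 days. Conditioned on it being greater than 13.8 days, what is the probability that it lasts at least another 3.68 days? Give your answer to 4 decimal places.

For an exponential, median = ln(2)/λ, so λ = ln 2 / 9.98 = 0.0694536 per day.
P(X > s+t | X > s) = e^(−λ(s+t))/e^(−λs) = e^(−λt), independent of s = 13.8.
P(X > 3.68) = e^(−0.25559) ≈ 0.7745.

0.7745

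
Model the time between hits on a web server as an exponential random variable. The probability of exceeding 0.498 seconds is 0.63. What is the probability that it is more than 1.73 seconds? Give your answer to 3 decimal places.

0.201

e^(−λ·0.498) = 0.63 ⇒ λ = −ln(0.63)/0.498 = 0.927782.
P(X > 1.73) = e^(−0.927782·1.73) = e^(−1.6051) ≈ 0.201.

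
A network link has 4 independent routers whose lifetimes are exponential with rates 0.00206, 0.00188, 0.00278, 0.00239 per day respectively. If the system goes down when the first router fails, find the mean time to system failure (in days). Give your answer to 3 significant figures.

110

The time to first failure is exponential with rate Σλ = 0.00206 + 0.00188 + 0.00278 + 0.00239 = 0.00911.
E[min] = 1/Σλ = 1/0.00911 = 109.769 days.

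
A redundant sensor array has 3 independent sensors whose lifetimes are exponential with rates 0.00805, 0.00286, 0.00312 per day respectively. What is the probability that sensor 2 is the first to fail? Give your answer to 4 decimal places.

The time to first failure is exponential with rate Σλ = 0.00805 + 0.00286 + 0.00312 = 0.01403.
P(sensor 2 first) = λ_2/Σλ = 0.00286/0.01403 ≈ 0.2038.

0.2038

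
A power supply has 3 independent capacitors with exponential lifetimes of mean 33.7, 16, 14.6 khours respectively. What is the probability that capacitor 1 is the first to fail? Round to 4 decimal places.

Rates: λ_i = 1/mean_i → 0.0296736, 0.0625, 0.0684932; Σλ = 0.160667.
P(capacitor 1 first) = λ_1/Σλ = 0.0296736/0.160667 ≈ 0.1847.

0.1847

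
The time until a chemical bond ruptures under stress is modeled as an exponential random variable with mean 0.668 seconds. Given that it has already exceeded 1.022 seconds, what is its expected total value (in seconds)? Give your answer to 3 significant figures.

1.69

The rate is λ = 1/0.668 = 1.49701 per second.
By memorylessness, E[X | X > 1.022] = 1.022 + 1/λ = 1.022 + 0.668 = 1.69 seconds.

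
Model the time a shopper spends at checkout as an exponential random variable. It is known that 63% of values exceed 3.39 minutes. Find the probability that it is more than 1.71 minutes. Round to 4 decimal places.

0.7921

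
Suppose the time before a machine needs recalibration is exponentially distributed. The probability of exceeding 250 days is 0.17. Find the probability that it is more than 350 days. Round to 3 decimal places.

e^(−λ·250) = 0.17 ⇒ λ = −ln(0.17)/250 = 0.00708783.
P(X > 350) = e^(−0.00708783·350) = e^(−2.4807) ≈ 0.084.

0.084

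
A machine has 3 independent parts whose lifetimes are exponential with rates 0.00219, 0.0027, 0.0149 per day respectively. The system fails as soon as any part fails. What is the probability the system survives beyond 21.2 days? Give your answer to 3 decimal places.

0.657

The time to first failure is exponential with rate Σλ = 0.00219 + 0.0027 + 0.0149 = 0.01979.
P(min > 21.2) = e^(−0.01979·21.2) = e^(−0.41955) ≈ 0.657.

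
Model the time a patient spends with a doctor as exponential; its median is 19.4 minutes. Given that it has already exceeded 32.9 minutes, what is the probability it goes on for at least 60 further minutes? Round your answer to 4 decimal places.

0.1172

For an exponential, median = ln(2)/λ, so λ = ln 2 / 19.4 = 0.0357292 per minute.
P(X > s+t | X > s) = e^(−λ(s+t))/e^(−λs) = e^(−λt), independent of s = 32.9.
P(X > 60) = e^(−2.1438) ≈ 0.1172.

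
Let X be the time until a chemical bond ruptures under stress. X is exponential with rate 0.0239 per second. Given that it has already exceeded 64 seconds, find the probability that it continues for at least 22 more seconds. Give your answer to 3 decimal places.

0.591

The exponential is memoryless, so the remaining time is again Exp(λ): the condition X > 64 is irrelevant.
P(X > 22) = e^(−0.5258) ≈ 0.591.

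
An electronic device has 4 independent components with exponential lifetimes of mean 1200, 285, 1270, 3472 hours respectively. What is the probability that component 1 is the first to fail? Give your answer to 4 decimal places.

Rates: λ_i = 1/mean_i → 0.000833333, 0.00350877, 0.000787402, 0.000288018; Σλ = 0.00541753.
P(component 1 first) = λ_1/Σλ = 0.000833333/0.00541753 ≈ 0.1538.

0.1538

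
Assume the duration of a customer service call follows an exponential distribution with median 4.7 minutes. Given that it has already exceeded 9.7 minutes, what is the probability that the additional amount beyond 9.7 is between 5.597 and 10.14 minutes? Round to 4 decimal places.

0.2139

For an exponential, median = ln(2)/λ, so λ = ln 2 / 4.7 = 0.147478 per minute.
Memoryless: the residual past 9.7 is again Exp(λ).
P(5.597 < residual < 10.14) = e^(−λ·5.597) − e^(−λ·10.14) = 0.43804 − 0.22415 ≈ 0.2139.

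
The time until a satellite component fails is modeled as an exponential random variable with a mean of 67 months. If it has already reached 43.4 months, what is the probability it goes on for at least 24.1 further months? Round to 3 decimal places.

The rate is λ = 1/67 = 0.0149254 per month.
By the memoryless property, P(X > 43.4+24.1 | X > 43.4) = P(X > 24.1).
P(X > 24.1) = e^(−0.3597) ≈ 0.698.

0.698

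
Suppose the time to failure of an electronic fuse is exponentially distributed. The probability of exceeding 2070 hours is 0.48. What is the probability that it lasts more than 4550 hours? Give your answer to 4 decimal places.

0.1992

e^(−λ·2070) = 0.48 ⇒ λ = −ln(0.48)/2070 = 0.000354574.
P(X > 4550) = e^(−0.000354574·4550) = e^(−1.6133) ≈ 0.1992.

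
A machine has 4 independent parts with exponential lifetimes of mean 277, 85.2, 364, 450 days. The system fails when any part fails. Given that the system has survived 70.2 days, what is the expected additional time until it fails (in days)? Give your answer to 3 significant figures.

49.2

First-failure rate Σλ = 1/277 + 1/85.2 + 1/364 + 1/450 = 0.0203167.
By memorylessness the expected residual is 1/Σλ = 49.2207 days, regardless of the 70.2 already elapsed.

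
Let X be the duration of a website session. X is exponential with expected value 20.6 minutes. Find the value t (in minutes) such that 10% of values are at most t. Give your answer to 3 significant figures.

2.17

The rate is λ = 1/20.6 = 0.0485437 per minute.
Set 1 − e^(−λt) = 0.1, so t = −ln(0.9)/λ = 0.10536/0.0485437 ≈ 2.17043 minutes.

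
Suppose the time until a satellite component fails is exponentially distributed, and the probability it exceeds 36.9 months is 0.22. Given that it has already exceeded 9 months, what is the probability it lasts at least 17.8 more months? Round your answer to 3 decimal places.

From e^(−λ·36.9) = 0.22, λ = −ln(0.22)/36.9 = 0.0410333.
Memoryless: P(X > 9+17.8 | X > 9) = P(X > 17.8) = e^(−0.0410333·17.8) ≈ 0.482.

0.482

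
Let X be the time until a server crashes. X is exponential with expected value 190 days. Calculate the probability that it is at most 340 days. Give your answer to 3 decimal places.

0.833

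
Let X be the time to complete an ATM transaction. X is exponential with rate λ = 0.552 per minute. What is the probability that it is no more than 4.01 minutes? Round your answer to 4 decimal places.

0.8907

P(X ≤ 4.01) = 1 − e^(−λ·4.01) = 1 − e^(−2.2135) ≈ 0.8907.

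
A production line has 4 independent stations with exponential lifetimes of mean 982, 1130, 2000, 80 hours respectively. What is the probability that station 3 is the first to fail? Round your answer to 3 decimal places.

Rates: λ_i = 1/mean_i → 0.00101833, 0.000884956, 0.0005, 0.0125; Σλ = 0.0149033.
P(station 3 first) = λ_3/Σλ = 0.0005/0.0149033 ≈ 0.034.

0.034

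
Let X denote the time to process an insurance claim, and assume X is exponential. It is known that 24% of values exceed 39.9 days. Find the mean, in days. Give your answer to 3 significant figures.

e^(−λ·39.9) = 0.24 ⇒ λ = −ln(0.24)/39.9 = 0.0357673.
Mean = 1/λ = 27.9585 days.

28.0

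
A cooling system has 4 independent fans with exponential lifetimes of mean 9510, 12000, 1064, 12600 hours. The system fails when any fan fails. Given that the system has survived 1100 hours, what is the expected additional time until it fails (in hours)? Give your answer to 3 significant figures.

First-failure rate Σλ = 1/9510 + 1/12000 + 1/1064 + 1/12600 = 0.0012077.
By memorylessness the expected residual is 1/Σλ = 828.02 hours, regardless of the 1100 already elapsed.

828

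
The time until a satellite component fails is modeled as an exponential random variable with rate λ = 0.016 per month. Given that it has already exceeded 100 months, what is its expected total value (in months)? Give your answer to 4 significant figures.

By memorylessness, E[X | X > 100] = 100 + 1/λ = 100 + 62.5 = 162.5 months.

162.5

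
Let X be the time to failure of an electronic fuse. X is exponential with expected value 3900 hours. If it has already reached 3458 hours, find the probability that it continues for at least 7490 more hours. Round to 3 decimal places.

0.147

The rate is λ = 1/3900 = 0.00025641 per hour.
P(X > s+t | X > s) = e^(−λ(s+t))/e^(−λs) = e^(−λt), independent of s = 3458.
P(X > 7490) = e^(−1.9205) ≈ 0.147.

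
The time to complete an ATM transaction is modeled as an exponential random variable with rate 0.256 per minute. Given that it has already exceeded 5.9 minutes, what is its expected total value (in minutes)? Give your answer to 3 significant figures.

By memorylessness, E[X | X > 5.9] = 5.9 + 1/λ = 5.9 + 3.90625 = 9.80625 minutes.

9.81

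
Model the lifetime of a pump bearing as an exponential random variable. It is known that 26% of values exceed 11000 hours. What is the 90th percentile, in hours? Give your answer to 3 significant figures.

18800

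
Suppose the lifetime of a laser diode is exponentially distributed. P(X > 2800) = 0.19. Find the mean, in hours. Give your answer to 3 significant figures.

e^(−λ·2800) = 0.19 ⇒ λ = −ln(0.19)/2800 = 0.000593118.
Mean = 1/λ = 1686 hours.

1690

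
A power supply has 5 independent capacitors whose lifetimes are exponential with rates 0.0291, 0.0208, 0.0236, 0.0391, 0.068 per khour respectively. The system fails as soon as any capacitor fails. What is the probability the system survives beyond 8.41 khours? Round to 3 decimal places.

0.219

The time to first failure is exponential with rate Σλ = 0.0291 + 0.0208 + 0.0236 + 0.0391 + 0.068 = 0.1806.
P(min > 8.41) = e^(−0.1806·8.41) = e^(−1.5188) ≈ 0.219.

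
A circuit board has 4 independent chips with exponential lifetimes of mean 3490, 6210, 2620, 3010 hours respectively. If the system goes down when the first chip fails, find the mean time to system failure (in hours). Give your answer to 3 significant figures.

861

The first failure time is exponential with rate Σλ_i = 1/3490 + 1/6210 + 1/2620 + 1/3010 = 0.00116147 per hour.
E[min] = 1/Σλ = 1/0.00116147 = 860.979 hours.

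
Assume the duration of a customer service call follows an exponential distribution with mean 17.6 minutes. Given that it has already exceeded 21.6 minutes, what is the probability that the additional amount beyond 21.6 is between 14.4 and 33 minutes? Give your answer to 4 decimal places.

The rate is λ = 1/17.6 = 0.0568182 per minute.
Memoryless: the residual past 21.6 is again Exp(λ).
P(14.4 < residual < 33) = e^(−λ·14.4) − e^(−λ·33) = 0.44123 − 0.15335 ≈ 0.2879.

0.2879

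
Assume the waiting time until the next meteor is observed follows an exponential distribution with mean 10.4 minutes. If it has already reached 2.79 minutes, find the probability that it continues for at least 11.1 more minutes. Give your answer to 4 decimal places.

0.3439

The rate is λ = 1/10.4 = 0.0961538 per minute.
P(X > s+t | X > s) = e^(−λ(s+t))/e^(−λs) = e^(−λt), independent of s = 2.79.
P(X > 11.1) = e^(−1.0673) ≈ 0.3439.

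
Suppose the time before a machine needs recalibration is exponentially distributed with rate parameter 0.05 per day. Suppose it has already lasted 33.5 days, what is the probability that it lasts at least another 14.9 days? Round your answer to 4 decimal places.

0.4747

P(X > s+t | X > s) = e^(−λ(s+t))/e^(−λs) = e^(−λt), independent of s = 33.5.
P(X > 14.9) = e^(−0.745) ≈ 0.4747.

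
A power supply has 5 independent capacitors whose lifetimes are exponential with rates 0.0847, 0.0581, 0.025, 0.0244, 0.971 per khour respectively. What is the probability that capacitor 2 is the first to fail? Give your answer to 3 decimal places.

0.050

The time to first failure is exponential with rate Σλ = 0.0847 + 0.0581 + 0.025 + 0.0244 + 0.971 = 1.1632.
P(capacitor 2 first) = λ_2/Σλ = 0.0581/1.1632 ≈ 0.050.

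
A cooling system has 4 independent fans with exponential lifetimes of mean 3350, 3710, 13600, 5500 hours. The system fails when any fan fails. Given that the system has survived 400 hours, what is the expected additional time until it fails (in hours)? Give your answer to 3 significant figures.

1210

First-failure rate Σλ = 1/3350 + 1/3710 + 1/13600 + 1/5500 = 0.000823397.
By memorylessness the expected residual is 1/Σλ = 1214.48 hours, regardless of the 400 already elapsed.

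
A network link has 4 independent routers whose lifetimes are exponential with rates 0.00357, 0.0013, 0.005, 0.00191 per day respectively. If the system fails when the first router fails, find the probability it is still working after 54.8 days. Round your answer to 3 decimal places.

The time to first failure is exponential with rate Σλ = 0.00357 + 0.0013 + 0.005 + 0.00191 = 0.01178.
P(min > 54.8) = e^(−0.01178·54.8) = e^(−0.64554) ≈ 0.524.

0.524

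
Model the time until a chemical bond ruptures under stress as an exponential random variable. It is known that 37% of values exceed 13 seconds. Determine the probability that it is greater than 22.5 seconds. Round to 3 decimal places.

e^(−λ·13) = 0.37 ⇒ λ = −ln(0.37)/13 = 0.0764809.
P(X > 22.5) = e^(−0.0764809·22.5) = e^(−1.7208) ≈ 0.179.

0.179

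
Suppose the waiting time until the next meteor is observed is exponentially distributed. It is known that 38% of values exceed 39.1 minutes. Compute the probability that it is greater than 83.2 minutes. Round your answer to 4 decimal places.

e^(−λ·39.1) = 0.38 ⇒ λ = −ln(0.38)/39.1 = 0.0247464.
P(X > 83.2) = e^(−0.0247464·83.2) = e^(−2.0589) ≈ 0.1276.

0.1276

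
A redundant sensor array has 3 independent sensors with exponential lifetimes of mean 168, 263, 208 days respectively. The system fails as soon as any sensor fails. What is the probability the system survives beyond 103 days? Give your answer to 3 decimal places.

0.223

The first failure time is exponential with rate Σλ_i = 1/168 + 1/263 + 1/208 = 0.0145624 per day.
P(min > 103) = e^(−0.0145624·103) = e^(−1.4999) ≈ 0.223.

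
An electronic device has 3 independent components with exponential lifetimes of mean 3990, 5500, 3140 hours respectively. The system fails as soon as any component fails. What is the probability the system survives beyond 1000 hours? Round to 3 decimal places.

The first failure time is exponential with rate Σλ_i = 1/3990 + 1/5500 + 1/3140 = 0.000750916 per hour.
P(min > 1000) = e^(−0.000750916·1000) = e^(−0.75092) ≈ 0.472.

0.472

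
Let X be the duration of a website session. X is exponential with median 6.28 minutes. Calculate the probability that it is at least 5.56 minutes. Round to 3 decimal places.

0.541

For an exponential, median = ln(2)/λ, so λ = ln 2 / 6.28 = 0.110374 per minute.
P(X > 5.56) = e^(−λ·5.56) = e^(−0.61368) ≈ 0.541.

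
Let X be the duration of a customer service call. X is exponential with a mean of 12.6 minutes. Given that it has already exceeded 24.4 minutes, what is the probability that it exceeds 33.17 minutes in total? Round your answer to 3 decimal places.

0.499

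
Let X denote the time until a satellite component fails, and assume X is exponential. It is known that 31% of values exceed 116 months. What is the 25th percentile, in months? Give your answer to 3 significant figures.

28.5

e^(−λ·116) = 0.31 ⇒ λ = −ln(0.31)/116 = 0.0100964.
25th percentile: 1 − e^(−λt) = 0.25, t = −ln(0.75)/λ = 28.4935 months.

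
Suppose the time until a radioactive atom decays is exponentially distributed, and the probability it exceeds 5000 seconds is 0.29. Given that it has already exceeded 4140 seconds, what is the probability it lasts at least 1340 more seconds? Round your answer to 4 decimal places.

0.7177

From e^(−λ·5000) = 0.29, λ = −ln(0.29)/5000 = 0.000247575.
Memoryless: P(X > 4140+1340 | X > 4140) = P(X > 1340) = e^(−0.000247575·1340) ≈ 0.7177.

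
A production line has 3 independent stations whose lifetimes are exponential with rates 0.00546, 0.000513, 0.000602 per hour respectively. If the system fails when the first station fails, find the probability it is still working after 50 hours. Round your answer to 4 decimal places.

The time to first failure is exponential with rate Σλ = 0.00546 + 0.000513 + 0.000602 = 0.006575.
P(min > 50) = e^(−0.006575·50) = e^(−0.32875) ≈ 0.7198.

0.7198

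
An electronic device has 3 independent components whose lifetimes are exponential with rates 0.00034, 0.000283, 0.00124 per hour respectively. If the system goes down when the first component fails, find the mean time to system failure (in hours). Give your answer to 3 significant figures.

537

The time to first failure is exponential with rate Σλ = 0.00034 + 0.000283 + 0.00124 = 0.001863.
E[min] = 1/Σλ = 1/0.001863 = 536.769 hours.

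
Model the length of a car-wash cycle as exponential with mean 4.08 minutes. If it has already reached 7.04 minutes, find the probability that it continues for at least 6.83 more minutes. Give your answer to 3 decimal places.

0.187

The rate is λ = 1/4.08 = 0.245098 per minute.
P(X > s+t | X > s) = e^(−λ(s+t))/e^(−λs) = e^(−λt), independent of s = 7.04.
P(X > 6.83) = e^(−1.674) ≈ 0.187.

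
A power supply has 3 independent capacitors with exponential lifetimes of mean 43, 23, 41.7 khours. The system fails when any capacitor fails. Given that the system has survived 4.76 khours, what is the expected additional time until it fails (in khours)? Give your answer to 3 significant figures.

First-failure rate Σλ = 1/43 + 1/23 + 1/41.7 = 0.0907149.
By memorylessness the expected residual is 1/Σλ = 11.0235 khours, regardless of the 4.76 already elapsed.

11.0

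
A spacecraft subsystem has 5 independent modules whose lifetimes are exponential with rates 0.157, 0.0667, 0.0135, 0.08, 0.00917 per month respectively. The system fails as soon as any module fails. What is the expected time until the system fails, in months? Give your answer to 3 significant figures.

The time to first failure is exponential with rate Σλ = 0.157 + 0.0667 + 0.0135 + 0.08 + 0.00917 = 0.32637.
E[min] = 1/Σλ = 1/0.32637 = 3.06401 months.

3.06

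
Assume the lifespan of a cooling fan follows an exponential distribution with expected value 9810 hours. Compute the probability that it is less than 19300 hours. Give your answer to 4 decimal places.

0.8602

The rate is λ = 1/9810 = 0.000101937 per hour.
P(X ≤ 19300) = 1 − e^(−λ·19300) = 1 − e^(−1.9674) ≈ 0.8602.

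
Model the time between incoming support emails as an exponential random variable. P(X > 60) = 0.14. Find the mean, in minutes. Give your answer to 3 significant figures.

e^(−λ·60) = 0.14 ⇒ λ = −ln(0.14)/60 = 0.0327685.
Mean = 1/λ = 30.5171 minutes.

30.5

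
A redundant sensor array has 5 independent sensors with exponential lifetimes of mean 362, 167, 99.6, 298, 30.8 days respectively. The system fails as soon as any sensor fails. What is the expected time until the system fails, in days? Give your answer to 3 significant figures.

The first failure time is exponential with rate Σλ_i = 1/362 + 1/167 + 1/99.6 + 1/298 + 1/30.8 = 0.0546139 per day.
E[min] = 1/Σλ = 1/0.0546139 = 18.3104 days.

18.3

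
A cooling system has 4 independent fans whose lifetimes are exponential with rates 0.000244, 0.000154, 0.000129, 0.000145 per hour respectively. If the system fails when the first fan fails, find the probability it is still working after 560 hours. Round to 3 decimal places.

0.686

The time to first failure is exponential with rate Σλ = 0.000244 + 0.000154 + 0.000129 + 0.000145 = 0.000672.
P(min > 560) = e^(−0.000672·560) = e^(−0.37632) ≈ 0.686.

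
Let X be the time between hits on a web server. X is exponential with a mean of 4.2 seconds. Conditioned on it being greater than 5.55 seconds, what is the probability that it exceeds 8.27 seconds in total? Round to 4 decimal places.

0.5233

The rate is λ = 1/4.2 = 0.238095 per second.
The exponential is memoryless, so the remaining time is again Exp(λ): the condition X > 5.55 is irrelevant.
P(X > 2.72) = e^(−0.64762) ≈ 0.5233.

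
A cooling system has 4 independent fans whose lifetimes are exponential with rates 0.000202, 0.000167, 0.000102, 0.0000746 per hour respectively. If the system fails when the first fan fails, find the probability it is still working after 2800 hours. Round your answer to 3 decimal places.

0.217

The time to first failure is exponential with rate Σλ = 0.000202 + 0.000167 + 0.000102 + 0.0000746 = 0.0005456.
P(min > 2800) = e^(−0.0005456·2800) = e^(−1.5277) ≈ 0.217.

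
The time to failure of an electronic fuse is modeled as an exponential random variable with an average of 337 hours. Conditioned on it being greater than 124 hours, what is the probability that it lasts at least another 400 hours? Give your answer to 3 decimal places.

The rate is λ = 1/337 = 0.00296736 per hour.
The exponential is memoryless, so the remaining time is again Exp(λ): the condition X > 124 is irrelevant.
P(X > 400) = e^(−1.1869) ≈ 0.305.

0.305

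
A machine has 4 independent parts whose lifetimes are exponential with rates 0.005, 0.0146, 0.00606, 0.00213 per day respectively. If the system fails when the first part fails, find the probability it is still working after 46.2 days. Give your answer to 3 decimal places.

0.277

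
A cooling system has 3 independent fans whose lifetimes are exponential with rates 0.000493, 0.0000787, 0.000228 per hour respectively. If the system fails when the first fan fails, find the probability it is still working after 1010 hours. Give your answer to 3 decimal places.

The time to first failure is exponential with rate Σλ = 0.000493 + 0.0000787 + 0.000228 = 0.0007997.
P(min > 1010) = e^(−0.0007997·1010) = e^(−0.8077) ≈ 0.446.

0.446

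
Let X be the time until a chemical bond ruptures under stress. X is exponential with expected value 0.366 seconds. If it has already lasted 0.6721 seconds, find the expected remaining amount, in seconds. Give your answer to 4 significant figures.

The rate is λ = 1/0.366 = 2.73224 per second.
By memorylessness, the remaining amount past any threshold is again Exp(λ) with mean 1/λ = 0.366 seconds.

0.3660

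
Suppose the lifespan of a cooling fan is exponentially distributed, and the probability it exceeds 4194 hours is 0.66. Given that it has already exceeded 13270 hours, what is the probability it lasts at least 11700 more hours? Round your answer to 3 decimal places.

0.314

From e^(−λ·4194) = 0.66, λ = −ln(0.66)/4194 = 0.0000990738.
Memoryless: P(X > 13270+11700 | X > 13270) = P(X > 11700) = e^(−0.0000990738·11700) ≈ 0.314.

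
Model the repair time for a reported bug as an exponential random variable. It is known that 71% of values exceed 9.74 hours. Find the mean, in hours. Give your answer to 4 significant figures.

e^(−λ·9.74) = 0.71 ⇒ λ = −ln(0.71)/9.74 = 0.0351633.
Mean = 1/λ = 28.4388 hours.

28.44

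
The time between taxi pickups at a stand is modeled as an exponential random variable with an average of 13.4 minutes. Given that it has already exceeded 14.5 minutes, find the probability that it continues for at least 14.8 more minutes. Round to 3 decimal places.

0.331

The rate is λ = 1/13.4 = 0.0746269 per minute.
By the memoryless property, P(X > 14.5+14.8 | X > 14.5) = P(X > 14.8).
P(X > 14.8) = e^(−1.1045) ≈ 0.331.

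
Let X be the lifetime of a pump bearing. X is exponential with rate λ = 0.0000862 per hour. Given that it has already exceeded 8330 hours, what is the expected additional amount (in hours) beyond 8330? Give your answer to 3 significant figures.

By memorylessness, the remaining amount past any threshold is again Exp(λ) with mean 1/λ = 11600.9 hours.

11600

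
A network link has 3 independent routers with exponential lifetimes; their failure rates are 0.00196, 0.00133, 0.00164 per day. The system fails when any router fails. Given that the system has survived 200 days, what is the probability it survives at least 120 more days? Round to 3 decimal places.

0.553

Time to first failure ~ Exp(Σλ) with Σλ = 0.00493.
By memorylessness, P(T > 200+120 | T > 200) = P(T > 120) = e^(−0.00493·120) ≈ 0.553.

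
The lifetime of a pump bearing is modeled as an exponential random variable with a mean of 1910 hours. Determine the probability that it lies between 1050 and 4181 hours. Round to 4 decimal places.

The rate is λ = 1/1910 = 0.00052356 per hour.
P(1050 < X < 4181) = e^(−λ·1050) − e^(−λ·4181) = 0.57710 − 0.11203 ≈ 0.4651.

0.4651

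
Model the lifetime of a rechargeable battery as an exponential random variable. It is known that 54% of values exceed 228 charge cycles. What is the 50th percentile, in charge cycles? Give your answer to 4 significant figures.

e^(−λ·228) = 0.54 ⇒ λ = −ln(0.54)/228 = 0.00270257.
50th percentile: 1 − e^(−λt) = 0.5, t = −ln(0.5)/λ = 256.477 charge cycles.

256.5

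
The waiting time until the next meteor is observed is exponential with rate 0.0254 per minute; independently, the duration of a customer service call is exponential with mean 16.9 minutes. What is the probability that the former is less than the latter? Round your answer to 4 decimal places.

0.3003

λ_1 = 0.0254, λ_2 = 1/16.9 = 0.0591716.
For independent exponentials, P(the former < the latter) = λ_1/(λ_1+λ_2) = 0.0254/0.0845716 ≈ 0.3003.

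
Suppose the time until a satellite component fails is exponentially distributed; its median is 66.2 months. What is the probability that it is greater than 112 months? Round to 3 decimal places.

For an exponential, median = ln(2)/λ, so λ = ln 2 / 66.2 = 0.0104705 per month.
P(X > 112) = e^(−λ·112) = e^(−1.1727) ≈ 0.310.

0.310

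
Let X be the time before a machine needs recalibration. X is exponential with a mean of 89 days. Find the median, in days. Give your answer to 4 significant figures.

The rate is λ = 1/89 = 0.011236 per day.
Set 1 − e^(−λt) = 0.5, so t = −ln(0.5)/λ = 0.69315/0.011236 ≈ 61.6901 days.

61.69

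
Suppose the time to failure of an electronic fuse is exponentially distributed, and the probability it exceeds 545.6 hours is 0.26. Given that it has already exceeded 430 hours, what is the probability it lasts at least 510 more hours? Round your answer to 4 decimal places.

From e^(−λ·545.6) = 0.26, λ = −ln(0.26)/545.6 = 0.00246898.
Memoryless: P(X > 430+510 | X > 430) = P(X > 510) = e^(−0.00246898·510) ≈ 0.2839.

0.2839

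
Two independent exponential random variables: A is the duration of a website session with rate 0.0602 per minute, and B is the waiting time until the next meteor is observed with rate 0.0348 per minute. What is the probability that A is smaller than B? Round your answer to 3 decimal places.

λ_1 = 0.0602, λ_2 = 0.0348.
For independent exponentials, P(A < B) = λ_1/(λ_1+λ_2) = 0.0602/0.095 ≈ 0.634.

0.634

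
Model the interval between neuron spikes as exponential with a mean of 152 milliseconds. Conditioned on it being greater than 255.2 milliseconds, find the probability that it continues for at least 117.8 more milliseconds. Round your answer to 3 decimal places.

The rate is λ = 1/152 = 0.00657895 per millisecond.
The exponential is memoryless, so the remaining time is again Exp(λ): the condition X > 255.2 is irrelevant.
P(X > 117.8) = e^(−0.775) ≈ 0.461.

0.461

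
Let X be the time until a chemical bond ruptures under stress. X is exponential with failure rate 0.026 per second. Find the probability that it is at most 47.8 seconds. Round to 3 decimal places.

0.711

P(X ≤ 47.8) = 1 − e^(−λ·47.8) = 1 − e^(−1.2428) ≈ 0.711.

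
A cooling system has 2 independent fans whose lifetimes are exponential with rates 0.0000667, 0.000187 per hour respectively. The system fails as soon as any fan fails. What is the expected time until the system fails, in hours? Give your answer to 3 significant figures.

The time to first failure is exponential with rate Σλ = 0.0000667 + 0.000187 = 0.0002537.
E[min] = 1/Σλ = 1/0.0002537 = 3941.66 hours.

3940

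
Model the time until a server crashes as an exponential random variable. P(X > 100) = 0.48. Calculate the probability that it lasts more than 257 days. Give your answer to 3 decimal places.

e^(−λ·100) = 0.48 ⇒ λ = −ln(0.48)/100 = 0.00733969.
P(X > 257) = e^(−0.00733969·257) = e^(−1.8863) ≈ 0.152.

0.152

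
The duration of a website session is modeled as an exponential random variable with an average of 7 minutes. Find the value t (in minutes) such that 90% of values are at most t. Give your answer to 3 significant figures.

16.1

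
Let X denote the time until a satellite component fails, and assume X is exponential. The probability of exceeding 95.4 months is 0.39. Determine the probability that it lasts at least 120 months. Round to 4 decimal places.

e^(−λ·95.4) = 0.39 ⇒ λ = −ln(0.39)/95.4 = 0.00987011.
P(X > 120) = e^(−0.00987011·120) = e^(−1.1844) ≈ 0.3059.

0.3059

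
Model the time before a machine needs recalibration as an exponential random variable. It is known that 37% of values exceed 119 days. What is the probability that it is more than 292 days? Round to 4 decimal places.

0.0872

e^(−λ·119) = 0.37 ⇒ λ = −ln(0.37)/119 = 0.00835506.
P(X > 292) = e^(−0.00835506·292) = e^(−2.4397) ≈ 0.0872.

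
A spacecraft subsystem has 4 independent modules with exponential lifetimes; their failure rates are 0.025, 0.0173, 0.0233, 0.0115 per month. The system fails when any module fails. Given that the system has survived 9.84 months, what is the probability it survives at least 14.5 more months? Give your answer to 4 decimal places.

0.3269

Time to first failure ~ Exp(Σλ) with Σλ = 0.0771.
By memorylessness, P(T > 9.84+14.5 | T > 9.84) = P(T > 14.5) = e^(−0.0771·14.5) ≈ 0.3269.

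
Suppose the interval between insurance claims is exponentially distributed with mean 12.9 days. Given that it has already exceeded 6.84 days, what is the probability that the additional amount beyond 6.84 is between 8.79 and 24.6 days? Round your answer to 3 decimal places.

The rate is λ = 1/12.9 = 0.0775194 per day.
Memoryless: the residual past 6.84 is again Exp(λ).
P(8.79 < residual < 24.6) = e^(−λ·8.79) − e^(−λ·24.6) = 0.50591 − 0.14853 ≈ 0.357.

0.357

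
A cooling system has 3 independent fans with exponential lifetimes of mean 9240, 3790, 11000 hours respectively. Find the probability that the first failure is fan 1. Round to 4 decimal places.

0.2338

Rates: λ_i = 1/mean_i → 0.000108225, 0.000263852, 0.0000909091; Σλ = 0.000462986.
P(fan 1 first) = λ_1/Σλ = 0.000108225/0.000462986 ≈ 0.2338.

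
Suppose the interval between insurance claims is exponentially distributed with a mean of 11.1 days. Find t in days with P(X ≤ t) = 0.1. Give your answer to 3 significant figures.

The rate is λ = 1/11.1 = 0.0900901 per day.
Set 1 − e^(−λt) = 0.1, so t = −ln(0.9)/λ = 0.10536/0.0900901 ≈ 1.1695 days.

1.17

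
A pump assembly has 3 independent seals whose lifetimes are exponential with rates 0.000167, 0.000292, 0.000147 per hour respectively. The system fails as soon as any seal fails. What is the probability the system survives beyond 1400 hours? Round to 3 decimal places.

0.428

The time to first failure is exponential with rate Σλ = 0.000167 + 0.000292 + 0.000147 = 0.000606.
P(min > 1400) = e^(−0.000606·1400) = e^(−0.8484) ≈ 0.428.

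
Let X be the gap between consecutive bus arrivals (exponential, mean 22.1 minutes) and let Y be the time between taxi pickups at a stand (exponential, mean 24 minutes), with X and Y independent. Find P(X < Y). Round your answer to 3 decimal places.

λ_1 = 1/22.1 = 0.0452489, λ_2 = 1/24 = 0.0416667.
For independent exponentials, P(X < Y) = λ_1/(λ_1+λ_2) = 0.0452489/0.0869155 ≈ 0.521.

0.521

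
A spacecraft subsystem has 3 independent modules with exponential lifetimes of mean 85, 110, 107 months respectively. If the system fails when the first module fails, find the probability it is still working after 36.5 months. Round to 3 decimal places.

The first failure time is exponential with rate Σλ_i = 1/85 + 1/110 + 1/107 = 0.0302014 per month.
P(min > 36.5) = e^(−0.0302014·36.5) = e^(−1.1024) ≈ 0.332.

0.332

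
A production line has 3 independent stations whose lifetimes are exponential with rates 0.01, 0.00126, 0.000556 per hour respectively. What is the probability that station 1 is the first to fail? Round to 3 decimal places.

0.846

The time to first failure is exponential with rate Σλ = 0.01 + 0.00126 + 0.000556 = 0.011816.
P(station 1 first) = λ_1/Σλ = 0.01/0.011816 ≈ 0.846.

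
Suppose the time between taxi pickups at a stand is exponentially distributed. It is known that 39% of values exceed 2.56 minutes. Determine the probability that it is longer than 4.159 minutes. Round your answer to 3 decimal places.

0.217

e^(−λ·2.56) = 0.39 ⇒ λ = −ln(0.39)/2.56 = 0.367816.
P(X > 4.159) = e^(−0.367816·4.159) = e^(−1.5297) ≈ 0.217.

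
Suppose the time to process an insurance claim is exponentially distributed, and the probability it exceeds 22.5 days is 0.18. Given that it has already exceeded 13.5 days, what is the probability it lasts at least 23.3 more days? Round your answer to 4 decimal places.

0.1694

From e^(−λ·22.5) = 0.18, λ = −ln(0.18)/22.5 = 0.0762133.
Memoryless: P(X > 13.5+23.3 | X > 13.5) = P(X > 23.3) = e^(−0.0762133·23.3) ≈ 0.1694.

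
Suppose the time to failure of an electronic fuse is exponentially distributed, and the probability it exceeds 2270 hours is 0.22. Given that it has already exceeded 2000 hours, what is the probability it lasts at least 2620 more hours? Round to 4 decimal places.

From e^(−λ·2270) = 0.22, λ = −ln(0.22)/2270 = 0.000667017.
Memoryless: P(X > 2000+2620 | X > 2000) = P(X > 2620) = e^(−0.000667017·2620) ≈ 0.1742.

0.1742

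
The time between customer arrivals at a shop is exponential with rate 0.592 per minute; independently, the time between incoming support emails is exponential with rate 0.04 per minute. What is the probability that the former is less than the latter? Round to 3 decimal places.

λ_1 = 0.592, λ_2 = 0.04.
For independent exponentials, P(the former < the latter) = λ_1/(λ_1+λ_2) = 0.592/0.632 ≈ 0.937.

0.937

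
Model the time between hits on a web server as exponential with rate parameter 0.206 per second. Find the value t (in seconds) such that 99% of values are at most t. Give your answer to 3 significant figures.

22.4

Set 1 − e^(−λt) = 0.99, so t = −ln(0.01)/λ = 4.6052/0.206 ≈ 22.3552 seconds.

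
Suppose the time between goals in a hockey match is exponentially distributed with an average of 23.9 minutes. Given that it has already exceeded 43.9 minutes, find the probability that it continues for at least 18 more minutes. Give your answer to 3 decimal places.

The rate is λ = 1/23.9 = 0.041841 per minute.
P(X > s+t | X > s) = e^(−λ(s+t))/e^(−λs) = e^(−λt), independent of s = 43.9.
P(X > 18) = e^(−0.75314) ≈ 0.471.

0.471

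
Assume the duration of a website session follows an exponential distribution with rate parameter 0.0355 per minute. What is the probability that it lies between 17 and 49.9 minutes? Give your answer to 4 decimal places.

0.3768

P(17 < X < 49.9) = e^(−λ·17) − e^(−λ·49.9) = 0.54689 − 0.17009 ≈ 0.3768.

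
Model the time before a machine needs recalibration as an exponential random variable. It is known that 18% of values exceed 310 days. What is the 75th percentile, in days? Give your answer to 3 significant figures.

251

e^(−λ·310) = 0.18 ⇒ λ = −ln(0.18)/310 = 0.00553161.
75th percentile: 1 − e^(−λt) = 0.75, t = −ln(0.25)/λ = 250.613 days.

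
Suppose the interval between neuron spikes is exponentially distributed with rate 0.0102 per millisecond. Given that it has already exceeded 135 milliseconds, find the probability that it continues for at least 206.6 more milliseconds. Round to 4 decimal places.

0.1216

The exponential is memoryless, so the remaining time is again Exp(λ): the condition X > 135 is irrelevant.
P(X > 206.6) = e^(−2.1073) ≈ 0.1216.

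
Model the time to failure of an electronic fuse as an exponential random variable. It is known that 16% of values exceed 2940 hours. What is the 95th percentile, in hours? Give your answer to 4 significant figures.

4806

e^(−λ·2940) = 0.16 ⇒ λ = −ln(0.16)/2940 = 0.000623327.
95th percentile: 1 − e^(−λt) = 0.95, t = −ln(0.05)/λ = 4806.04 hours.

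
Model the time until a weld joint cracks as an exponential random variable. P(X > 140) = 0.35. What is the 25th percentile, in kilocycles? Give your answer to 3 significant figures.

38.4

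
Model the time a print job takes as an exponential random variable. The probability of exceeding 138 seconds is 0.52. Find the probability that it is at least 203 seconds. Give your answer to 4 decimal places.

e^(−λ·138) = 0.52 ⇒ λ = −ln(0.52)/138 = 0.0047386.
P(X > 203) = e^(−0.0047386·203) = e^(−0.96194) ≈ 0.3822.

0.3822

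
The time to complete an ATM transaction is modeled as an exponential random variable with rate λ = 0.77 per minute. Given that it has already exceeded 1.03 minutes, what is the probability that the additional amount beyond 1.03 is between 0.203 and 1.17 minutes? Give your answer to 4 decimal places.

0.4491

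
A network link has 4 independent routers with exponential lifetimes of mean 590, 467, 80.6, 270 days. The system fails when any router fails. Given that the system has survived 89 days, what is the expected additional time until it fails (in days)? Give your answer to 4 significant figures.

First-failure rate Σλ = 1/590 + 1/467 + 1/80.6 + 1/270 = 0.0199469.
By memorylessness the expected residual is 1/Σλ = 50.1331 days, regardless of the 89 already elapsed.

50.13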